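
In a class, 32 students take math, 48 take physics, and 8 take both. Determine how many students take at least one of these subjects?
72
|A∪B| = |A|+|B|-|A∩B| = 32+48-8 = 72.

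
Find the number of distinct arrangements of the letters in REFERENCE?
7,560

Word has 9 letters (R=2, E=4, F=1, N=1, C=1). Arrangements: 9!/Π(k!) = 7,560.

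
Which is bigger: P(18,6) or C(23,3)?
P(18,6)

Solution: P(18,6)=13,366,080, C(23,3)=1,771.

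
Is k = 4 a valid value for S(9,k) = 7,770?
Yes

Explanation: S(9,4) = 4·S(8,4) + S(8,3) = 4·1,701 + 966 = 7,770, which equals 7,770.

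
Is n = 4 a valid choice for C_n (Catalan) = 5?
No

Explanation: C_4 = C(8,4)/(4+1) = 70/5 = 14, which does not equal 5.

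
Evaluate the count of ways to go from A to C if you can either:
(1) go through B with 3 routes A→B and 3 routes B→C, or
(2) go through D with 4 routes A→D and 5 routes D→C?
29

Reasoning: Route via B: 3×3=9. Route via D: 4×5=20. Total: 29.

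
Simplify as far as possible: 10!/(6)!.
5,040
This equals 10×9×...×7 = 5,040.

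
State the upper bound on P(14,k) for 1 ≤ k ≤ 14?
P(14,k) increases in k, so maximum at k = 14: 14! = 87,178,291,200.
Final answer: 87,178,291,200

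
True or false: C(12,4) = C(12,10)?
False

Working:
C(12,4) = 495 but C(12,10) = 66; symmetry gives C(12,4) = C(12,8), not C(12,10).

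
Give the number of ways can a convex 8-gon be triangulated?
132

Explanation: Using the Catalan number formula: C_n = C(2n, n) / (n+1)
C_6 = C(12, 6) / (6+1)
     = 924 / 7
     = 132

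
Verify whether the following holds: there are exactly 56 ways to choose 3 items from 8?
True

Explanation: C(8,3) = 56.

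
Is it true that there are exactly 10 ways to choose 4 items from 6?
C(6,4) = 15 ≠ 10.

Answer: False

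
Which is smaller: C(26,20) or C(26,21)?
C(26,21)
C(26,20)=230,230, C(26,21)=65,780.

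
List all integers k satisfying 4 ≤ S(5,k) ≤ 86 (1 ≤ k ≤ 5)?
S(5,1)=1; S(5,2)=15; S(5,3)=25; S(5,4)=10; S(5,5)=1. So valid k = 2, 3, 4.

Answer: 2, 3, 4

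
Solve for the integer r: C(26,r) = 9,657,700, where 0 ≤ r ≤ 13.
C(26,r) is increasing for 0 ≤ r ≤ 13. Stepping up (C(26,r+1) = C(26,r)·(26−r)/(r+1)): C(26,1) = 26, C(26,2) = 325, C(26,3) = 2,600, C(26,4) = 14,950, C(26,5) = 65,780, C(26,6) = 230,230, C(26,7) = 657,800, C(26,8) = 1,562,275, C(26,9) = 3,124,550, C(26,10) = 5,311,735, C(26,11) = 7,726,160, C(26,12) = 9,657,700 ✓. So r = 12.
Final answer: 12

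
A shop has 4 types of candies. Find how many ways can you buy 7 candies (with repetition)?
120

Solution: Stars and bars: C(7+4-1, 7) = C(10, 7) = 120.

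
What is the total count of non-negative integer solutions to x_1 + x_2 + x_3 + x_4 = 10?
C(10+4-1, 4-1) = 286.
Final answer: 286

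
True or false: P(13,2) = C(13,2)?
False

Explanation: P(13,2) = 156 and C(13,2) = 78; P(n,r) = r! × C(n,r) so P > C whenever r ≥ 2.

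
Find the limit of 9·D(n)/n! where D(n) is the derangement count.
D(n)/n! → 1/e, so 9·D(n)/n! → 9/e.

Answer: 9/e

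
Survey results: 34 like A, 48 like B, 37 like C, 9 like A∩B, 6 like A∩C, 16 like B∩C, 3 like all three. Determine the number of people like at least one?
|A∪B∪C| = 34+48+37-9-6-16+3 = 91.

Answer: 91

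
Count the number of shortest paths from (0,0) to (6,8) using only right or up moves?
3,003

Explanation: Choose 6 rights from 14 moves: C(14,6) = 3,003.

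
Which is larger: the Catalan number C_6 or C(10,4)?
C_6 = C(12,6)/(6+1) = 924/7 = 132; C(10,4) = 210.
Final answer: C(10,4)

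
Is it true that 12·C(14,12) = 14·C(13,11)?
True

Reasoning: Absorption identity k·C(n,k) = n·C(n-1,k-1). LHS = 12·91 = 1,092; RHS = 14·78 = 1,092.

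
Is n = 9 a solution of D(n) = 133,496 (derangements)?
Yes

Solution: D(9) = (9-1)·[D(8) + D(7)] = 8·[14,833 + 1,854] = 133,496, which equals 133,496.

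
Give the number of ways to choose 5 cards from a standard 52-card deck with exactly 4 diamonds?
27,885

13 diamonds and 39 non-diamonds: C(13,4) × C(39,1) = 715 × 39 = 27,885.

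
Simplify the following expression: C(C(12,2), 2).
2,145

Solution: C(12,2) = 66, then C(66, 2) = 2,145.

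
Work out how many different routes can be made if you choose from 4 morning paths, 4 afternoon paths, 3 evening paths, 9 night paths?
432
By the multiplication principle: 4 × 4 × 3 × 9 = 432.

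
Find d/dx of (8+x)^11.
11(8+x)^10

Reasoning: Using the power rule: d/dx (8+x)^11 = 11(8+x)^{10}.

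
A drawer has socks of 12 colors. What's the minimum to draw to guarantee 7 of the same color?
73
Worst case: 6 of each = 72. One more: 73.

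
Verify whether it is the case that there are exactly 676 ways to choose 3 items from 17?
False

Working:
C(17,3) = 680 ≠ 676.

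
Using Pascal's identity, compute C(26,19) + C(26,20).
888,030

Reasoning: C(26,19) + C(26,20) = C(27,20) = 888,030.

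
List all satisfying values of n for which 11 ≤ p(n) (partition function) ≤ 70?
6, 7, 8, 9, 10, 11
Tabulating p(n) via p(n) = p(n−1) + p(n−2) − p(n−5) − p(n−7) + …: p(5)=7; p(6)=11; p(7)=15; p(8)=22; p(9)=30; p(10)=42; p(11)=56; p(12)=77. So valid n = 6, 7, 8, 9, 10, 11.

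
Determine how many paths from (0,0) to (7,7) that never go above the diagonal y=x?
429

Solution: Counted by the Catalan number C_7: C_7 = C(14,7)/(7+1) = 3,432/8 = 429.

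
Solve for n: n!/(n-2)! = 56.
8

n!/(n-2)! = n×(n-1), a product of 2 consecutive integers ≈ (n−0.5)^2. 56^(1/2) + 0.5 ≈ 8.0; check n = 8: 8×7 = 56 ✓. So n = 8.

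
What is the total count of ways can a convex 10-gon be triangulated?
1,430

Explanation: Using the Catalan number formula: C_n = C(2n, n) / (n+1)
C_8 = C(16, 8) / (8+1)
     = 12870 / 9
     = 1,430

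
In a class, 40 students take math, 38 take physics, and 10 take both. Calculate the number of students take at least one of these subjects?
|A∪B| = |A|+|B|-|A∩B| = 40+38-10 = 68.
Final answer: 68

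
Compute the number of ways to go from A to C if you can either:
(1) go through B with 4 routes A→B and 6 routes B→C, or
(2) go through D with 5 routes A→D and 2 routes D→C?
34
Route via B: 4×6=24. Route via D: 5×2=10. Total: 34.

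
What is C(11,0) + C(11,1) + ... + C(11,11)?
2,048

Sum of binomial coefficients = 2^11 = 2,048.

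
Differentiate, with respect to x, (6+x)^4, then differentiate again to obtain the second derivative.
12(6+x)^2

Working:
First derivative: 4(6+x)^{3}. Second derivative: 4·3·(6+x)^{2} = 12(6+x)^{2}.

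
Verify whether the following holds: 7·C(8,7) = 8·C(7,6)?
True

Solution: Absorption identity k·C(n,k) = n·C(n-1,k-1). LHS = 7·8 = 56; RHS = 8·7 = 56.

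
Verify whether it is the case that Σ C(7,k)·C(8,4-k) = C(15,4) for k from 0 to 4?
True

Working:
Vandermonde's identity gives C(15,4) = 1,365; RHS C(15,4) = 1,365.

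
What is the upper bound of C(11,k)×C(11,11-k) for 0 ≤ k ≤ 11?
213,444

Explanation: C(11,k)·C(11,11-k) = C(11,k)², maximised at the centre k = 5: C(11,5)² = 213,444.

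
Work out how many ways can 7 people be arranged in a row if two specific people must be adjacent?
1,440

Treat pair as unit: (7-1)! arrangements × 2 internal orders = 1,440.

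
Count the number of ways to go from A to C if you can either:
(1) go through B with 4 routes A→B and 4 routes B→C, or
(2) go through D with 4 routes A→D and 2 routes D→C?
24
Route via B: 4×4=16. Route via D: 4×2=8. Total: 24.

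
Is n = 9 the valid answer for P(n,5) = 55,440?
No

Reasoning: P(9,5) = 9·8·7·6·5 = 15,120, which does not equal 55,440.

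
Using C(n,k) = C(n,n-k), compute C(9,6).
84

Working:
C(9,6) = C(9,3) = 84.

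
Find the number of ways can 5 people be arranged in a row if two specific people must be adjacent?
48

Reasoning: Treat pair as unit: (5-1)! arrangements × 2 internal orders = 48.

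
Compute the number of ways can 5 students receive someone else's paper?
Using D(n) = (n-1)[D(n-1) + D(n-2)]:
D(5) = (5-1) × [D(4) + D(3)]
      = 4 × [9 + 2]
      = 4 × 11
      = 44

Answer: 44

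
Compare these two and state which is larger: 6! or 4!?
6!

Solution: 6!=720, 4!=24. 6! > 4!.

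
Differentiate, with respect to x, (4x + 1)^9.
36(4x + 1)^8

Reasoning: Chain rule: 9(4x+1)^{8} × 4 = 36(4x+1)^{8}.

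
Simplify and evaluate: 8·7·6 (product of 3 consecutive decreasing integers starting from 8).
336

Reasoning: This is P(8,3) = 8!/(5)! = 336.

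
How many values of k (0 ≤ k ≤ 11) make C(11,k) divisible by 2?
4

Reasoning: Checking C(11,k) mod 2 for k = 0..11: divisible at k = 4, 5, 6, 7. That's 4 values.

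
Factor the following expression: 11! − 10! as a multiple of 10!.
10 × 10! = 36,288,000

11! − 10! = 11·10! − 10! = (11 − 1)·10! = 10 × 10! = 36,288,000.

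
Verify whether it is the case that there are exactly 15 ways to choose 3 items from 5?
False

C(5,3) = 10 ≠ 15.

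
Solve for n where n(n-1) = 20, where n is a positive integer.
5

Working:
n² − n − 20 = 0, so n = (1 ± √(1 + 4·20))/2 = (1 ± √81)/2 = (1 ± 9)/2, i.e. n = 5 or n = -4. Taking the positive root, n = 5 (check: 5×4 = 20).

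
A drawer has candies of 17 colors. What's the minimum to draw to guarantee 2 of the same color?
18

Explanation: Worst case: 1 of each = 17. One more: 18.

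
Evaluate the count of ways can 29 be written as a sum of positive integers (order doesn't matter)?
4,565

Pentagonal recurrence p(n) = p(n−1) + p(n−2) − p(n−5) − p(n−7) + …: p(29) = p(28) + p(27) − p(24) − p(22) + p(17) + p(14) − p(7) − p(3) = 3,718 + 3,010 − 1,575 − 1,002 + 297 + 135 − 15 − 3 = 4,565.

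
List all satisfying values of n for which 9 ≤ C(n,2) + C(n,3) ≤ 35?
C(3,2)+C(3,3)=4; C(4,2)+C(4,3)=10; C(5,2)+C(5,3)=20; C(6,2)+C(6,3)=35; C(7,2)+C(7,3)=56. So valid n = 4, 5, 6.

Answer: 4, 5, 6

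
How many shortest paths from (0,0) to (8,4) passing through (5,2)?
210

To (5,2): C(7,5)=21. From there: C(5,3)=10. Total: 210.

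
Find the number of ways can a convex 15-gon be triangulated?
Using the Catalan number formula: C_n = C(2n, n) / (n+1)
C_13 = C(26, 13) / (13+1)
     = 10400600 / 14
     = 742,900
Final answer: 742,900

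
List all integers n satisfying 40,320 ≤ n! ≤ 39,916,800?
n! is strictly increasing; 8! = 40,320 and 11! = 39,916,800, so valid n = 8, 9, 10, 11.
Final answer: 8, 9, 10, 11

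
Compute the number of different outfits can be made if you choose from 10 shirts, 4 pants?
By the multiplication principle: 10 × 4 = 40.
Final answer: 40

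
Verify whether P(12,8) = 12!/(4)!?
True
Permutation formula P(n,k) = n!/(n-k)!: 12!/4! = 479,001,600/24 = 19,958,400 = P(12,8). The statement holds.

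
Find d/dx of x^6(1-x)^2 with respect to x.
6x^5(1-x)^2 - 2x^6(1-x)^1

Product rule: 6x^{5}(1-x)^{2} + x^6·(-2)(1-x)^{1}.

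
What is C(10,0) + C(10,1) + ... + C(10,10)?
1,024
Sum of binomial coefficients = 2^10 = 1,024.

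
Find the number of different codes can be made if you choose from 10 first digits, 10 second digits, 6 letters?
600

Solution: By the multiplication principle: 10 × 10 × 6 = 600.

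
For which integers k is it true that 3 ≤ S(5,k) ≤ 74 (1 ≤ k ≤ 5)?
S(5,1)=1; S(5,2)=15; S(5,3)=25; S(5,4)=10; S(5,5)=1. So valid k = 2, 3, 4.
Final answer: 2, 3, 4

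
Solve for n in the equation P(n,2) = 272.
17

Explanation: P(n,2) = n(n−1) is increasing in n; n(n−1) ≈ (n−0.5)^2 = 272 gives n ≈ 17.0. Check: P(15,2) = 210, P(16,2) = 240, P(17,2) = 272 ✓. So n = 17.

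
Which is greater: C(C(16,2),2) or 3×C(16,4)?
C(C(16,2),2)

C(C(16,2),2)=7,140, 3×C(16,4)=5,460.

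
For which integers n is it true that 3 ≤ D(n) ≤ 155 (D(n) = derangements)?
4, 5
Using D(n) = (n−1)[D(n−1) + D(n−2)] with D(1)=0, D(2)=1: D(3)=2; D(4)=9; D(5)=44; D(6)=265. So valid n = 4, 5.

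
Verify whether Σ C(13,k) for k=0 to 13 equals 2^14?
False

Solution: Binomial theorem: Σ C(13,k) = (1+1)^13 = 2^13 = 8,192; RHS 2^14 = 16,384.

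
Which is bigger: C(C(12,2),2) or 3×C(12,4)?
C(C(12,2),2)
C(C(12,2),2)=2,145, 3×C(12,4)=1,485.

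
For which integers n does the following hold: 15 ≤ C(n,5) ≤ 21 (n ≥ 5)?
7

Solution: C(6,5)=6; C(7,5)=21; C(8,5)=56. So valid n = 7.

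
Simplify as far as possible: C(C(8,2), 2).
378

Working:
C(8,2) = 28, then C(28, 2) = 378.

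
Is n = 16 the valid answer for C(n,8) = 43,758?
No

Solution: C(16,8) = 16·15·14·13·12·11·10·9/8! = 518,918,400/40,320 = 12,870, which does not equal 43,758.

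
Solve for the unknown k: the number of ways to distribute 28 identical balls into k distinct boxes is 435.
3

Reasoning: Stars and bars: the count is C(28+k−1, k−1), increasing in k. k=2: C(29,1) = 29, k=3: C(30,2) = 435 ✓. So k = 3.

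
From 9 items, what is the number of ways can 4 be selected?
126

Reasoning: C(9,4) = 9! / (4! × (9-4)!)
         = 9! / (4! × 5!)
         = 126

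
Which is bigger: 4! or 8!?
8!

Solution: 4!=24, 8!=40,320. 8! > 4!.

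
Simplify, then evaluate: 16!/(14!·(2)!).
120
This is C(16,14) = 120.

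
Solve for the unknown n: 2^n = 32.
2^5 = 32, so n = 5.
Final answer: 5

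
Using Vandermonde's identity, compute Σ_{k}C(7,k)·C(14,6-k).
54,264
= C(7+14,6) = C(21,6) = 54,264.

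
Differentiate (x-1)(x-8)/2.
d/dx[(x-1)(x-8)] = (x-8) + (x-1) = 2x - 9. Dividing by 2 gives (2x - 9)/2.

Answer: (2x - 9)/2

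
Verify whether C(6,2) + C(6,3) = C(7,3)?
True
Pascal's identity: LHS = 15 + 20 = 35; RHS = C(7,3) = 35. Both sides agree, so the statement holds.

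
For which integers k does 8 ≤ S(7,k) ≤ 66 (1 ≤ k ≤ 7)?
2, 6

Working:
S(7,1)=1; S(7,2)=63; S(7,3)=301; S(7,4)=350; S(7,5)=140; S(7,6)=21; S(7,7)=1. So valid k = 2, 6.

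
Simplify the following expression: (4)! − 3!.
18

Explanation: (4)! − 3! = (4)·3! − 3! = (4−1)·3! = 3·3! = 18.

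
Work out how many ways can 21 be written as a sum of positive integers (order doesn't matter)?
792

Solution: Pentagonal recurrence p(n) = p(n−1) + p(n−2) − p(n−5) − p(n−7) + …: p(21) = p(20) + p(19) − p(16) − p(14) + p(9) + p(6) = 627 + 490 − 231 − 135 + 30 + 11 = 792.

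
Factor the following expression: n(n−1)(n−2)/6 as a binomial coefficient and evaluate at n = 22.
n(n−1)(n−2)/6 = n!/(3!(n−3)!) = C(n,3). At n = 22: C(22,3) = 1,540.

Answer: C(n,3); C(22,3) = 1,540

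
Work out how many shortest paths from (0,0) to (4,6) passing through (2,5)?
63

Working:
To (2,5): C(7,2)=21. From there: C(3,2)=3. Total: 63.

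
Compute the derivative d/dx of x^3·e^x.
(3x^2 + x^3)e^x

Solution: Product rule: d/dx[x^3]·e^x + x^3·d/dx[e^x] = 3x^{2}e^x + x^3e^x.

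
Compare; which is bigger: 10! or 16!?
16!

10!=3,628,800, 16!=20,922,789,888,000. 16! > 10!.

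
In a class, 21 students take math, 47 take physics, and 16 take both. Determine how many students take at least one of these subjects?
|A∪B| = |A|+|B|-|A∩B| = 21+47-16 = 52.
Final answer: 52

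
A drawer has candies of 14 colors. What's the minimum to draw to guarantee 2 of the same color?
Worst case: 1 of each = 14. One more: 15.
Final answer: 15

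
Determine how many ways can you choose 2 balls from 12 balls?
C(12,2) = 12! / (2! × (12-2)!)
         = 12! / (2! × 10!)
         = 66

Answer: 66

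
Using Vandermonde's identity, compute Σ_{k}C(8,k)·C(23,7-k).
2,629,575

Solution: = C(8+23,7) = C(31,7) = 2,629,575.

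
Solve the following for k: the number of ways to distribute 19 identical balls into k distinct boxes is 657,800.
Stars and bars: the count is C(19+k−1, k−1), increasing in k. k=6: C(24,5) = 42,504, k=7: C(25,6) = 177,100, k=8: C(26,7) = 657,800 ✓. So k = 8.

Answer: 8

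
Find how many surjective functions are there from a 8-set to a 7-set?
141,120

Working:
Onto functions = 7! × S(8,7)
First compute S(8,7) via recurrence:
Using the Stirling recurrence: S(n,k) = k·S(n-1,k) + S(n-1,k-1)
S(8,7) = 7·S(7,7) + S(7,6)
         = 7·1 + 21
         = 7 + 21
         = 28
Then: 5040 × 28 = 141,120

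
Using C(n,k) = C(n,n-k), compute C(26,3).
2,600
C(26,3) = C(26,23) = 2,600.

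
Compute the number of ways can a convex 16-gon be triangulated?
2,674,440

Reasoning: Using the Catalan number formula: C_n = C(2n, n) / (n+1)
C_14 = C(28, 14) / (14+1)
     = 40116600 / 15
     = 2,674,440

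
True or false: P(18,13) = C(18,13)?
False

P(18,13) = 53,353,114,214,400 and C(18,13) = 8,568; P(n,r) = r! × C(n,r) so P > C whenever r ≥ 2.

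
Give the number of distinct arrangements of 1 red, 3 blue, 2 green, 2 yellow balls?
1,680

Explanation: Multinomial: 8!/(1! × 3! × 2! × 2!) = 1,680.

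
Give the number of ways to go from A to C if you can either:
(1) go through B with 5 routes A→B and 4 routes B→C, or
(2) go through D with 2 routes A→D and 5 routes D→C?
30
Route via B: 5×4=20. Route via D: 2×5=10. Total: 30.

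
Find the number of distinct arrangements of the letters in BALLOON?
1,260
Word has 7 letters (B=1, A=1, L=2, O=2, N=1). Arrangements: 7!/Π(k!) = 1,260.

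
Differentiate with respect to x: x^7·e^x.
(7x^6 + x^7)e^x

Product rule: d/dx[x^7]·e^x + x^7·d/dx[e^x] = 7x^{6}e^x + x^7e^x.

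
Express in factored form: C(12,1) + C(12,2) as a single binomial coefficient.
C(13,2)

Explanation: By Pascal's identity: C(12,1) + C(12,2) = C(13,2) = 78.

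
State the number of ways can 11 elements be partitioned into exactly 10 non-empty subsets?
55
This equals S(11,10), the Stirling number of the 2nd kind.
Using the Stirling recurrence: S(n,k) = k·S(n-1,k) + S(n-1,k-1)
S(11,10) = 10·S(10,10) + S(10,9)
         = 10·1 + 45
         = 10 + 45
         = 55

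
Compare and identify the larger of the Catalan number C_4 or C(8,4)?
C_4 = C(8,4)/(4+1) = 70/5 = 14; C(8,4) = 70.
Final answer: C(8,4)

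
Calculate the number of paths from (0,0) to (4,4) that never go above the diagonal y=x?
14
Counted by the Catalan number C_4: C_4 = C(8,4)/(4+1) = 70/5 = 14.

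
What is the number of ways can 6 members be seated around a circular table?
Circular arrangements: (6-1)! = 120.
Final answer: 120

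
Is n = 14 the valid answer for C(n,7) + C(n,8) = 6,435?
Yes

Solution: C(14,7) + C(14,8) = 3,432 + 3,003 = 6,435, which equals 6,435.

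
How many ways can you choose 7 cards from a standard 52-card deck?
133,784,560

Working:
C(52,7) = 133,784,560.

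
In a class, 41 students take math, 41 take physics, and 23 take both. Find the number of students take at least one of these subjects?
|A∪B| = |A|+|B|-|A∩B| = 41+41-23 = 59.
Final answer: 59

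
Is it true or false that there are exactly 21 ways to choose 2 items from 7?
True
C(7,2) = 21.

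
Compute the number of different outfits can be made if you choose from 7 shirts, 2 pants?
14

Solution: By the multiplication principle: 7 × 2 = 14.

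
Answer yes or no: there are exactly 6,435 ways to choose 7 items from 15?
Yes

C(15,7) = 6,435.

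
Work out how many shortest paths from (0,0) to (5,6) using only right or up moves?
462

Explanation: Choose 5 rights from 11 moves: C(11,5) = 462.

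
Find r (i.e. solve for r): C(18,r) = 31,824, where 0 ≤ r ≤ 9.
7

Solution: C(18,r) is increasing for 0 ≤ r ≤ 9. Stepping up (C(18,r+1) = C(18,r)·(18−r)/(r+1)): C(18,1) = 18, C(18,2) = 153, C(18,3) = 816, C(18,4) = 3,060, C(18,5) = 8,568, C(18,6) = 18,564, C(18,7) = 31,824 ✓. So r = 7.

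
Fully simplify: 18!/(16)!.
This equals 18×17 = 306.
Final answer: 306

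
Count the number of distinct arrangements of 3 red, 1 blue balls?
Multinomial: 4!/(3! × 1!) = 4.

Answer: 4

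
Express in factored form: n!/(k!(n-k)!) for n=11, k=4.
C(11,4) = 330

Solution: This is the binomial coefficient C(11,4) = 330.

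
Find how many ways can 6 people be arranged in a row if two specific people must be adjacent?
240

Working:
Treat pair as unit: (6-1)! arrangements × 2 internal orders = 240.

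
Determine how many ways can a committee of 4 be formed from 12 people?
C(12,4) = 12! / (4! × (12-4)!)
         = 12! / (4! × 8!)
         = 495
Final answer: 495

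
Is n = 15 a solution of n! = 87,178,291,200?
No

15! = 15·14! = 15·87,178,291,200 = 1,307,674,368,000, which does not equal 87,178,291,200.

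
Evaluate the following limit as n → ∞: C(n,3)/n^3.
1/6

Explanation: C(n,3) ≈ n^3/3! for large n. Limit = 1/3! = 1/6.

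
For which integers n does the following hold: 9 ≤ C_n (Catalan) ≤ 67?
C_3=5; C_4=14; C_5=42; C_6=132. So valid n = 4, 5.
Final answer: 4, 5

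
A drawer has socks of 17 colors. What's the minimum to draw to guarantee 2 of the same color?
18

Reasoning: Worst case: 1 of each = 17. One more: 18.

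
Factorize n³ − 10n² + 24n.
n(n − 4)(n − 6)
n³ − 10n² + 24n = n(n² − 10n + 24) = n(n − 4)(n − 6).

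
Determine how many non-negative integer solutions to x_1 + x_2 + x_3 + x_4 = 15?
C(15+4-1, 4-1) = 816.
Final answer: 816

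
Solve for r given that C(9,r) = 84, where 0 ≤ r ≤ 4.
3
C(9,r) is increasing for 0 ≤ r ≤ 4. Stepping up (C(9,r+1) = C(9,r)·(9−r)/(r+1)): C(9,1) = 9, C(9,2) = 36, C(9,3) = 84 ✓. So r = 3.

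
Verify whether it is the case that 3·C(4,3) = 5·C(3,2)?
False

Reasoning: Absorption identity k·C(n,k) = n·C(n-1,k-1). LHS = 3·4 = 12; RHS = 5·3 = 15.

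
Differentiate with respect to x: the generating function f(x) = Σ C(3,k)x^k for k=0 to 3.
Σ k·C(3,k)x^(k-1) for k=1 to 3

Solution: Term-by-term differentiation gives Σ k·C(3,k)x^{k-1} for k=1 to 3.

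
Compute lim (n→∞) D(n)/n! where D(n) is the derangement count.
1/e

Solution: D(n)/n! → 1/e ≈ 0.3679 as n → ∞.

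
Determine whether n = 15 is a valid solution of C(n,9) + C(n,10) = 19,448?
No

Working:
C(15,9) + C(15,10) = 5,005 + 3,003 = 8,008, which does not equal 19,448.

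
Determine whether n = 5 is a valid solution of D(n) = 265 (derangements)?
No

Working:
D(5) = (5-1)·[D(4) + D(3)] = 4·[9 + 2] = 44, which does not equal 265.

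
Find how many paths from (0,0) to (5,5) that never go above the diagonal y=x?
42

Solution: Counted by the Catalan number C_5: C_5 = C(10,5)/(5+1) = 252/6 = 42.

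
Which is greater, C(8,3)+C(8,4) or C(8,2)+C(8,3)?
C(8,3)+C(8,4)
First=126, Second=84.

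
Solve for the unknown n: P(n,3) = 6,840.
20

Solution: P(n,3) = n(n−1)(n−2) is increasing in n; n(n−1)(n−2) ≈ (n−1)^3 = 6,840 gives n ≈ 20.0. Check: P(18,3) = 4,896, P(19,3) = 5,814, P(20,3) = 6,840 ✓. So n = 20.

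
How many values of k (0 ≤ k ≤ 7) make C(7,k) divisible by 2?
0

Reasoning: Checking C(7,k) mod 2 for k = 0..7: none are divisible by 2. Count = 0.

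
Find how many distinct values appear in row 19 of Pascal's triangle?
10

Explanation: Row 19 has entries C(19,0)..C(19,19); by symmetry C(19,k)=C(19,19-k), giving 10 distinct values.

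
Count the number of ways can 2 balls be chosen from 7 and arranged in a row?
P(7,2) = 7!/(7-2)! = 42.
Final answer: 42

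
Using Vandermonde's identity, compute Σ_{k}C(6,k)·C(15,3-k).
= C(6+15,3) = C(21,3) = 1,330.

Answer: 1,330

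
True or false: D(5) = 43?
False

Reasoning: Derangements of 5 elements: D(5) = (5-1)·[D(4) + D(3)] = 4·[9 + 2] = 44.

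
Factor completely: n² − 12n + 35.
(n − 5)(n − 7)
Seek roots whose sum is 12 and product is 35: (5, 7). So n² − 12n + 35 = (n − 5)(n − 7).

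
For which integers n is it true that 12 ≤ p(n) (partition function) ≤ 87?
7, 8, 9, 10, 11, 12

Explanation: Tabulating p(n) via p(n) = p(n−1) + p(n−2) − p(n−5) − p(n−7) + …: p(6)=11; p(7)=15; p(8)=22; p(9)=30; p(10)=42; p(11)=56; p(12)=77; p(13)=101. So valid n = 7, 8, 9, 10, 11, 12.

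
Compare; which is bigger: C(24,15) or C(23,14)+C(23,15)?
By Pascal's identity: C(24,15) = C(23,14)+C(23,15) = 1,307,504. Equal.
Final answer: Equal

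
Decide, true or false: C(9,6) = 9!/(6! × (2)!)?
The correct denominator is 6!×3!, giving C(9,6) = 84; the stated RHS is 9!/(6!×2!) = 252 ≠ 84, so the statement does not hold.

Answer: False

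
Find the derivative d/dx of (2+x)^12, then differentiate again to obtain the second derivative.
132(2+x)^10

Explanation: First derivative: 12(2+x)^{11}. Second derivative: 12·11·(2+x)^{10} = 132(2+x)^{10}.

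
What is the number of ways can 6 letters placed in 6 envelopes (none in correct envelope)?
265

Solution: Using D(n) = (n-1)[D(n-1) + D(n-2)]:
D(6) = (6-1) × [D(5) + D(4)]
      = 5 × [44 + 9]
      = 5 × 53
      = 265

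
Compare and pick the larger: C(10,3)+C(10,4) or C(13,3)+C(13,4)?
C(13,3)+C(13,4)

First=330, Second=1,001.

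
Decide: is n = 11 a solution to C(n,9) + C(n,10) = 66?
Yes

Reasoning: C(11,9) + C(11,10) = 55 + 11 = 66, which equals 66.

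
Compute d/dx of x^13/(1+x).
(13x^12(1+x) - x^13)/(1+x)²

Quotient rule: [13x^{12}(1+x) - x^13]/(1+x)².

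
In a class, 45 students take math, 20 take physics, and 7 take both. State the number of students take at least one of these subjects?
58

|A∪B| = |A|+|B|-|A∩B| = 45+20-7 = 58.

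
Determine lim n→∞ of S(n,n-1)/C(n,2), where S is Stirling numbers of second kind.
1

Reasoning: S(n,n-1) = C(n,2), so the limit is 1.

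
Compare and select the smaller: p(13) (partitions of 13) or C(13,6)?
p(13)

Working:
Pentagonal recurrence p(n) = p(n−1) + p(n−2) − p(n−5) − p(n−7) + …: p(13) = p(12) + p(11) − p(8) − p(6) + p(1) = 77 + 56 − 22 − 11 + 1 = 101; C(13,6) = 1,716.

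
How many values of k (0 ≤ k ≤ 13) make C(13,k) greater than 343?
6

Explanation: Row 13 is unimodal and symmetric about k=13/2. C(13,3)=286 ≤ 343; C(13,4)=715 > 343; by symmetry C(13,k) > 343 for k = 4..9. That's 9 - 4 + 1 = 6 values.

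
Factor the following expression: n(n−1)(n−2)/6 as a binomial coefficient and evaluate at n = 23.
C(n,3); C(23,3) = 1,771

Solution: n(n−1)(n−2)/6 = n!/(3!(n−3)!) = C(n,3). At n = 23: C(23,3) = 1,771.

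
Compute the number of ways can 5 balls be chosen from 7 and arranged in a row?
2,520
P(7,5) = 7!/(7-5)! = 2,520.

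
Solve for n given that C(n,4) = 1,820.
16

C(n,4) = n(n−1)(n−2)(n−3)/4! is increasing in n, and n(n−1)(n−2)(n−3) = 4!·1,820 = 43,680 ≈ (n−1.5)^4 gives n ≈ 16.0. Check: C(14,4) = 1,001, C(15,4) = 1,365, C(16,4) = 1,820 ✓. So n = 16.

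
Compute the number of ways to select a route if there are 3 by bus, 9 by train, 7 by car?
By the addition principle: 3 + 9 + 7 = 19.

Answer: 19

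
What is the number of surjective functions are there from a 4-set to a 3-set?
36

Reasoning: Onto functions = 3! × S(4,3)
First compute S(4,3) via recurrence:
Using the Stirling recurrence: S(n,k) = k·S(n-1,k) + S(n-1,k-1)
S(4,3) = 3·S(3,3) + S(3,2)
         = 3·1 + 3
         = 3 + 3
         = 6
Then: 6 × 6 = 36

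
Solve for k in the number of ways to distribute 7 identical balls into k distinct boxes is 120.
4

Solution: Stars and bars: the count is C(7+k−1, k−1), increasing in k. k=2: C(8,1) = 8, k=3: C(9,2) = 36, k=4: C(10,3) = 120 ✓. So k = 4.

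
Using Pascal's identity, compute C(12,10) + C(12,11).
C(12,10) + C(12,11) = C(13,11) = 78.
Final answer: 78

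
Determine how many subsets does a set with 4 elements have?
Each element can be included or excluded: 2^4 = 16.
Final answer: 16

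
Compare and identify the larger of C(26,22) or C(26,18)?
C(26,22)=14,950, C(26,18)=1,562,275.
Final answer: C(26,18)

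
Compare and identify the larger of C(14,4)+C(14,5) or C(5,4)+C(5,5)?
C(14,4)+C(14,5)

Reasoning: First=3,003, Second=6.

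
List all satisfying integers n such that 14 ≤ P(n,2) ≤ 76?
5, 6, 7, 8, 9

Solution: P(4,2)=12; P(5,2)=20; P(6,2)=30; P(7,2)=42; P(8,2)=56; P(9,2)=72; P(10,2)=90. So valid n = 5, 6, 7, 8, 9.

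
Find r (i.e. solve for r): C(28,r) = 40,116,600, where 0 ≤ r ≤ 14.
14

Explanation: C(28,r) is increasing for 0 ≤ r ≤ 14. Stepping up (C(28,r+1) = C(28,r)·(28−r)/(r+1)): C(28,1) = 28, C(28,2) = 378, C(28,3) = 3,276, C(28,4) = 20,475, C(28,5) = 98,280, C(28,6) = 376,740, C(28,7) = 1,184,040, C(28,8) = 3,108,105, C(28,9) = 6,906,900, C(28,10) = 13,123,110, C(28,11) = 21,474,180, C(28,12) = 30,421,755, C(28,13) = 37,442,160, C(28,14) = 40,116,600 ✓. So r = 14.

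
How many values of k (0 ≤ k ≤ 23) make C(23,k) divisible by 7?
12

Working:
Checking C(23,k) mod 7 for k = 0..23: divisible at k = 3, 4, 5, 6, 10, 11, 12, 13, 17, 18, 19, 20. That's 12 values.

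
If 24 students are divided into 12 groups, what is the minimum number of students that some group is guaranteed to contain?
2

Explanation: Pigeonhole: ⌈24/12⌉ = 2.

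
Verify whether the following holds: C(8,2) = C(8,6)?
True

Solution: Symmetry C(n,k) = C(n,n-k): C(8,2) = 28 and C(8,6) = 28. Both sides agree, so the statement holds.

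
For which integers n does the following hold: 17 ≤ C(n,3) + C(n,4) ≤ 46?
6

Working:
C(5,3)+C(5,4)=15; C(6,3)+C(6,4)=35; C(7,3)+C(7,4)=70. So valid n = 6.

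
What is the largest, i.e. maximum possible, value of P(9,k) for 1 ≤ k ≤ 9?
362,880

P(9,k) increases in k, so maximum at k = 9: 9! = 362,880.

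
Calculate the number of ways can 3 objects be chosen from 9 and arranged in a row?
504
P(9,3) = 9!/(9-3)! = 504.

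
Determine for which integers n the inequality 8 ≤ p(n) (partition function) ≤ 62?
6, 7, 8, 9, 10, 11
Tabulating p(n) via p(n) = p(n−1) + p(n−2) − p(n−5) − p(n−7) + …: p(5)=7; p(6)=11; p(7)=15; p(8)=22; p(9)=30; p(10)=42; p(11)=56; p(12)=77. So valid n = 6, 7, 8, 9, 10, 11.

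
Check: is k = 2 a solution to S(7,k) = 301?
S(7,2) = 2·S(6,2) + S(6,1) = 2·31 + 1 = 63, which does not equal 301.
Final answer: No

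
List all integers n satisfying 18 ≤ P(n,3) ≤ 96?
4, 5

Working:
P(3,3)=6; P(4,3)=24; P(5,3)=60; P(6,3)=120. So valid n = 4, 5.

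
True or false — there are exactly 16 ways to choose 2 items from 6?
False
C(6,2) = 15 ≠ 16.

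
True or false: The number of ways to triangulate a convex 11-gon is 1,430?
False

Working:
Triangulations of a convex 11-gon are counted by the Catalan number C_9: C_9 = C(18,9)/(9+1) = 48,620/10 = 4,862.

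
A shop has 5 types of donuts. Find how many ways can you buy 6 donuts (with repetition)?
210
Stars and bars: C(6+5-1, 6) = C(10, 6) = 210.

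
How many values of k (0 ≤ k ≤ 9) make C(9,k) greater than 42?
4
Row 9 is unimodal and symmetric about k=9/2. C(9,2)=36 ≤ 42; C(9,3)=84 > 42; by symmetry C(9,k) > 42 for k = 3..6. That's 6 - 3 + 1 = 4 values.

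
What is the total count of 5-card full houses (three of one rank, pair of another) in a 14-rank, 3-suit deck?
546

Solution: Triple rank: 14. Triple suits: C(3,3)=1. Pair rank: 13. Pair suits: C(3,2)=3. Total: 546.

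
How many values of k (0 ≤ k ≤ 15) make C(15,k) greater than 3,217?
4

Solution: Row 15 is unimodal and symmetric about k=15/2. C(15,5)=3,003 ≤ 3,217; C(15,6)=5,005 > 3,217; by symmetry C(15,k) > 3,217 for k = 6..9. That's 9 - 6 + 1 = 4 values.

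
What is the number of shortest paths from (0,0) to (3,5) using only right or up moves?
56

Choose 3 rights from 8 moves: C(8,3) = 56.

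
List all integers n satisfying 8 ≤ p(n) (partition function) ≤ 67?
6, 7, 8, 9, 10, 11

Working:
Tabulating p(n) via p(n) = p(n−1) + p(n−2) − p(n−5) − p(n−7) + …: p(5)=7; p(6)=11; p(7)=15; p(8)=22; p(9)=30; p(10)=42; p(11)=56; p(12)=77. So valid n = 6, 7, 8, 9, 10, 11.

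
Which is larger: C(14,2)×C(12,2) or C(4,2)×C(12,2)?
C(14,2)×C(12,2)

Explanation: C(14,2)×C(12,2)=6,006, C(4,2)×C(12,2)=396.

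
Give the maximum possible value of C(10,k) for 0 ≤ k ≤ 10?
252
Maximum at k = 5: C(10,5) = 252.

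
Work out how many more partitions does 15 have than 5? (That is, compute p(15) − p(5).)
169

Working:
Pentagonal recurrence p(n) = p(n−1) + p(n−2) − p(n−5) − p(n−7) + …: p(15) = p(14) + p(13) − p(10) − p(8) + p(3) + p(0) = 135 + 101 − 42 − 22 + 3 + 1 = 176.
p(5) = p(4) + p(3) − p(0) = 5 + 3 − 1 = 7.
Difference = 176 − 7 = 169.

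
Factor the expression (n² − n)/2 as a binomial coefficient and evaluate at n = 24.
C(n,2); C(24,2) = 276

Reasoning: (n² − n)/2 = n(n−1)/2 = C(n,2). At n = 24: C(24,2) = 276.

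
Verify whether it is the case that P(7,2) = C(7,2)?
False

Explanation: P(7,2) = 42 but C(7,2) = 21; they differ by a factor of 2! = 2, so the statement does not hold.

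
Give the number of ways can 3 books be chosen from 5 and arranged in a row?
60

Reasoning: P(5,3) = 5!/(5-3)! = 60.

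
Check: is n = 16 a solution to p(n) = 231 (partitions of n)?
Yes

Pentagonal recurrence p(n) = p(n−1) + p(n−2) − p(n−5) − p(n−7) + …: p(16) = p(15) + p(14) − p(11) − p(9) + p(4) + p(1) = 176 + 135 − 56 − 30 + 5 + 1 = 231, which equals 231.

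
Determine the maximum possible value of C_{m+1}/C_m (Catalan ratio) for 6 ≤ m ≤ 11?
46/13

C_{m+1}/C_m = 2(2m+1)/(m+2), which increases with m. Maximum at m = 11: 2·23/13 = 46/13.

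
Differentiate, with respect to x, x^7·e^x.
(7x^6 + x^7)e^x

Product rule: d/dx[x^7]·e^x + x^7·d/dx[e^x] = 7x^{6}e^x + x^7e^x.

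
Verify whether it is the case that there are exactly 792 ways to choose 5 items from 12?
True

Solution: C(12,5) = 792.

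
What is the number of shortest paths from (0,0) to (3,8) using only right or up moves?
165

Solution: Choose 3 rights from 11 moves: C(11,3) = 165.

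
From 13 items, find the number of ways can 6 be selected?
1,716

C(13,6) = 13! / (6! × (13-6)!)
         = 13! / (6! × 7!)
         = 1,716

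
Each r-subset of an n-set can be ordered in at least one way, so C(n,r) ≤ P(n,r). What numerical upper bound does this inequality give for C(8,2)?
56
P(8,2) = 8·7 = 56, so C(8,2) ≤ 56. (The bound is loose by a factor of 2! = 2: C(8,2) = 56/2 = 28.)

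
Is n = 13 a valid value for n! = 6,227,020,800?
Yes

Solution: 13! = 13·12! = 13·479,001,600 = 6,227,020,800, which equals 6,227,020,800.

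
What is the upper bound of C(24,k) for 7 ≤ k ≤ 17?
C(24,k) is maximised at the centre of the row: C(24,12) = 2,704,156.

Answer: 2,704,156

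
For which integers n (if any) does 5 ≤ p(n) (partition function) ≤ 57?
4, 5, 6, 7, 8, 9, 10, 11

Solution: Tabulating p(n) via p(n) = p(n−1) + p(n−2) − p(n−5) − p(n−7) + …: p(3)=3; p(4)=5; p(5)=7; p(6)=11; p(7)=15; p(8)=22; p(9)=30; p(10)=42; p(11)=56; p(12)=77. So valid n = 4, 5, 6, 7, 8, 9, 10, 11.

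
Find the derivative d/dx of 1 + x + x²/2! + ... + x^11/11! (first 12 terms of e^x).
1 + x + x²/2! + ... + x^10/10!

Solution: Differentiating term by term gives the first 11 terms of e^x.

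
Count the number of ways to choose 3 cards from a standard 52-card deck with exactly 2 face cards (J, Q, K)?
2,640

Explanation: 12 face cards and 40 non-face cards: C(12,2) × C(40,1) = 66 × 40 = 2,640.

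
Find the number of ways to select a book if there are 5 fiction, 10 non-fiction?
By the addition principle: 5 + 10 = 15.

Answer: 15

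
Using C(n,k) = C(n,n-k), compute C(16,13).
560

C(16,13) = C(16,3) = 560.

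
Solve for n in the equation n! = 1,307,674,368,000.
15

Reasoning: n! is strictly increasing. 13! = 6,227,020,800, 14! = 87,178,291,200, 15! = 1,307,674,368,000 ✓. So n = 15.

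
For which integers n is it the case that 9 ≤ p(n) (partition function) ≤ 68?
6, 7, 8, 9, 10, 11

Working:
Tabulating p(n) via p(n) = p(n−1) + p(n−2) − p(n−5) − p(n−7) + …: p(5)=7; p(6)=11; p(7)=15; p(8)=22; p(9)=30; p(10)=42; p(11)=56; p(12)=77. So valid n = 6, 7, 8, 9, 10, 11.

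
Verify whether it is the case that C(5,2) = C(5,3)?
True

Reasoning: Symmetry C(n,k) = C(n,n-k): C(5,2) = 10 and C(5,3) = 10. Both sides agree, so the statement holds.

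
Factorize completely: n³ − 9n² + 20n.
n(n − 4)(n − 5)

Working:
n³ − 9n² + 20n = n(n² − 9n + 20) = n(n − 4)(n − 5).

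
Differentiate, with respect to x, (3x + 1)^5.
15(3x + 1)^4

Solution: Chain rule: 5(3x+1)^{4} × 3 = 15(3x+1)^{4}.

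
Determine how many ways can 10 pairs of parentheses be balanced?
16,796

Solution: Using the Catalan number formula: C_n = C(2n, n) / (n+1)
C_10 = C(20, 10) / (10+1)
     = 184756 / 11
     = 16,796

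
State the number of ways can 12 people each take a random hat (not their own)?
176,214,841

Explanation: Using D(n) = (n-1)[D(n-1) + D(n-2)]:
D(12) = (12-1) × [D(11) + D(10)]
      = 11 × [14684570 + 1334961]
      = 11 × 16019531
      = 176,214,841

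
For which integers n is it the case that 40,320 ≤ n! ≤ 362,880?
8, 9

Explanation: n! is strictly increasing; 8! = 40,320 and 9! = 362,880, so valid n = 8, 9.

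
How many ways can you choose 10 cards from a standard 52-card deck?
15,820,024,220

Solution: C(52,10) = 15,820,024,220.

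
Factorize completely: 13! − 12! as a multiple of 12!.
13! − 12! = 13·12! − 12! = (13 − 1)·12! = 12 × 12! = 5,748,019,200.
Final answer: 12 × 12! = 5,748,019,200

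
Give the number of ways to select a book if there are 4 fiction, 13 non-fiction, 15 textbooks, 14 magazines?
46

Explanation: By the addition principle: 4 + 13 + 15 + 14 = 46.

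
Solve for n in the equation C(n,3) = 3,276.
C(n,3) = n(n−1)(n−2)/3! is increasing in n, and n(n−1)(n−2) = 3!·3,276 = 19,656 ≈ (n−1)^3 gives n ≈ 28.0. Check: C(26,3) = 2,600, C(27,3) = 2,925, C(28,3) = 3,276 ✓. So n = 28.

Answer: 28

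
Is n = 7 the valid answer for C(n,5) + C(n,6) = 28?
C(7,5) + C(7,6) = 21 + 7 = 28, which equals 28.
Final answer: Yes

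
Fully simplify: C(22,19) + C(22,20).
1,771

Explanation: By Pascal's identity: C(23,20) = 1,771.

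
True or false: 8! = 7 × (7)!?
False

Working:
8! = 8 × 7! = 40,320, but 7 × 7! = 35,280.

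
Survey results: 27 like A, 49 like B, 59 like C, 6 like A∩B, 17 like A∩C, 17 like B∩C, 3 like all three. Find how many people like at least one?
98

Explanation: |A∪B∪C| = 27+49+59-6-17-17+3 = 98.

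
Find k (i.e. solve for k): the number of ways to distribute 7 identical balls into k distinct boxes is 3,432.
8

Solution: Stars and bars: the count is C(7+k−1, k−1), increasing in k. k=6: C(12,5) = 792, k=7: C(13,6) = 1,716, k=8: C(14,7) = 3,432 ✓. So k = 8.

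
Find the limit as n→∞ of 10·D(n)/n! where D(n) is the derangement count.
10/e

Working:
D(n)/n! → 1/e, so 10·D(n)/n! → 10/e.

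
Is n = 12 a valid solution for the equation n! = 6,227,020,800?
No

Explanation: 12! = 12·11! = 12·39,916,800 = 479,001,600, which does not equal 6,227,020,800.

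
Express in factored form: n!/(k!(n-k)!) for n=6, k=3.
This is the binomial coefficient C(6,3) = 20.
Final answer: C(6,3) = 20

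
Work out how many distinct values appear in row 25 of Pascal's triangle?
Row 25 has entries C(25,0)..C(25,25); by symmetry C(25,k)=C(25,25-k), giving 13 distinct values.
Final answer: 13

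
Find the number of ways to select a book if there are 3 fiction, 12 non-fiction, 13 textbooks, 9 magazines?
37

Explanation: By the addition principle: 3 + 12 + 13 + 9 = 37.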